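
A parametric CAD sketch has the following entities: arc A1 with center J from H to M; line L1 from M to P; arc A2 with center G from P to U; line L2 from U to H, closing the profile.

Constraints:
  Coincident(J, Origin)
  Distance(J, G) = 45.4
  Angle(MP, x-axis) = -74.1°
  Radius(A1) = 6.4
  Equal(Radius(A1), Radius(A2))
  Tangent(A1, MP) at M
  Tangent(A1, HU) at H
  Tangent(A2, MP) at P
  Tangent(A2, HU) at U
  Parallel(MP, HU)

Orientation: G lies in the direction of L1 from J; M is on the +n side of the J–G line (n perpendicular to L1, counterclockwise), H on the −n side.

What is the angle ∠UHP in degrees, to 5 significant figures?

15.745°

The slot axis is L1's direction at -74.1°, so u = (cos -74.1°, sin -74.1°) = (0.27396, -0.96174) and n = (−sin -74.1°, cos -74.1°) = (0.96174, 0.27396). J is at the origin and G lies 45.4 along u from J, so G = 45.4·u = (12.438, -43.663). Tangency of A1 to both parallel lines with radius 6.4 puts M and H at J ± 6.4·n: M = (6.1551, 1.7533), H = (-6.1551, -1.7533). Equal radii place P and U the same way about G: P = G + 6.4·n = (18.593, -41.910), U = G − 6.4·n = (6.2826, -45.416). Then cos ∠UHP = HU·HP / (|HU||HP|), giving 15.745°.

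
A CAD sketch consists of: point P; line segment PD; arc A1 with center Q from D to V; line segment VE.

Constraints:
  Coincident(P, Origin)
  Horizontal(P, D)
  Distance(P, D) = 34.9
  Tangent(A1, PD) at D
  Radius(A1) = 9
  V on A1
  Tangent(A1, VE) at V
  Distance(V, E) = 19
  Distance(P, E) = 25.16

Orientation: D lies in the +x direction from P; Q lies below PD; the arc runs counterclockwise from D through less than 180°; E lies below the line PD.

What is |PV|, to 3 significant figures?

27.9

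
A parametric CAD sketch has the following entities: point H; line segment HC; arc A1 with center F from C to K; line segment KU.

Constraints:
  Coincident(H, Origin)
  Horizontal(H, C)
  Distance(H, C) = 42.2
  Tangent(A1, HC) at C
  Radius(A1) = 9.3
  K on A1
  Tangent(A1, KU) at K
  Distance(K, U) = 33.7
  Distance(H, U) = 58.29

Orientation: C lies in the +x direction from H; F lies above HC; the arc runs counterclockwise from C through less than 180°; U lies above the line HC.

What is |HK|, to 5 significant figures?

52.406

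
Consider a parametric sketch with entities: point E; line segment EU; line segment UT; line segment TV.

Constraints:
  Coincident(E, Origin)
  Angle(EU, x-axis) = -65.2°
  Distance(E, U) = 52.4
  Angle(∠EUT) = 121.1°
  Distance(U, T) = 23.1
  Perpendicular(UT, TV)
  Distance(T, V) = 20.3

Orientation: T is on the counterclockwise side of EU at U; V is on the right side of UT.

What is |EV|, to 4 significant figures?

82.24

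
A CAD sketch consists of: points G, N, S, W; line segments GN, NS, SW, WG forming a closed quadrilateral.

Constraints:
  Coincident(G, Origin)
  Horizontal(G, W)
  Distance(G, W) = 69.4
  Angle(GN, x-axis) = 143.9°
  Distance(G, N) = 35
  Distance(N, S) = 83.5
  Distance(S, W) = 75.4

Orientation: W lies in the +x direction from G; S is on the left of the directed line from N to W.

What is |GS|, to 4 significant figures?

79.78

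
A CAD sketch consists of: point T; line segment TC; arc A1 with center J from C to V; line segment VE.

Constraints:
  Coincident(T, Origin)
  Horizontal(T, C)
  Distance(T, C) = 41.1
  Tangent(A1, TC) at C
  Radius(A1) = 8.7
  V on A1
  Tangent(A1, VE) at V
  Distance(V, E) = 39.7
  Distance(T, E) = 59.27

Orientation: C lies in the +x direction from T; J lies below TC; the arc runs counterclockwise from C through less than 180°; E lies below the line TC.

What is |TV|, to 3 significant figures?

33.6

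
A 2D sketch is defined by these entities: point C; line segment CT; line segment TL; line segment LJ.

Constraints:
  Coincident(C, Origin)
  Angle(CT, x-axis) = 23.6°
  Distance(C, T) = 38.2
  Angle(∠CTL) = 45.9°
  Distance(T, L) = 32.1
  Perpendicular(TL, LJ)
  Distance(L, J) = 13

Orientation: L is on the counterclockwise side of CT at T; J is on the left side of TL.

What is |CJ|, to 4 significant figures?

15.45

C is at the origin; CT runs at 23.6° with length 38.2, so T = 38.2·(cos 23.6°, sin 23.6°) = (35.01, 15.29). ∠CTL = 45.9°, so TL runs at 23.6° + (180° − 45.9°) = 157.7° from the x-axis; with |TL| = 32.1, L = T + 32.1·(cos 157.7°, sin 157.7°) = (5.306, 27.47). TL ⟂ LJ; with |LJ| = 13.0 on the left of TL, J = L + 13.0·(-0.3795, -0.9252) = (0.3729, 15.45). Then |CJ| = |J − C| = 15.45.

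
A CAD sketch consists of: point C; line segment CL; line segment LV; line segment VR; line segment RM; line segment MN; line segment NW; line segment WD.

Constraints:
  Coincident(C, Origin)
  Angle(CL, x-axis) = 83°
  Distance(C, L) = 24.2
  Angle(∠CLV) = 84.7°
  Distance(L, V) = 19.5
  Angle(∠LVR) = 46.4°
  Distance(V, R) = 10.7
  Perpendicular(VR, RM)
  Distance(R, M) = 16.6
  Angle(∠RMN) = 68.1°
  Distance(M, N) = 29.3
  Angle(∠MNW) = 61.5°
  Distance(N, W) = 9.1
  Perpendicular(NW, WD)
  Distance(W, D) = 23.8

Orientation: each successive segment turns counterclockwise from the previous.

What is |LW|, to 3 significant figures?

27.0

∠RMN = 68.1° gives MN at 154° from the x-axis; with |MN| = 29.3, N = (-23.3, 40.7). ∠MNW = 61.5° gives NW at -87.7° from the x-axis; with |NW| = 9.1, W = (-23.0, 31.6). Then |LW| = |W − L| = 27.0.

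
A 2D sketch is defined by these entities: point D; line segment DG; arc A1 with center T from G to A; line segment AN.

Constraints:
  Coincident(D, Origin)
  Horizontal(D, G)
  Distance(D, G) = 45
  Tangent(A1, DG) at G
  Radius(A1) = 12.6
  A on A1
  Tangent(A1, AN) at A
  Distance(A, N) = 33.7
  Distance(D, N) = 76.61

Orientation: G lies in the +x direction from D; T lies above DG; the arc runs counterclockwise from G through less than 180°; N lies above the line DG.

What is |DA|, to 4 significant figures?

58.41

Checks: ∠(TG, GD) = 90.00° ✓; |TG| = 12.60 ✓; |TA| = 12.60 ✓; ∠(TA, AN) = 90.00° ✓; |AN| = 33.70 ✓; |DN| = 76.61 ✓.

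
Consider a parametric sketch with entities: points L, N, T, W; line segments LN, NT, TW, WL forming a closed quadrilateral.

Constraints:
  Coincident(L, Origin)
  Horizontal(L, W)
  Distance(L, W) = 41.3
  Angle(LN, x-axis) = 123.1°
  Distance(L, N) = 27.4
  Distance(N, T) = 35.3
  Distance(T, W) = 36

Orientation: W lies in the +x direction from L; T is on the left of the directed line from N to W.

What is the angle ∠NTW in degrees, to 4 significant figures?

116.9°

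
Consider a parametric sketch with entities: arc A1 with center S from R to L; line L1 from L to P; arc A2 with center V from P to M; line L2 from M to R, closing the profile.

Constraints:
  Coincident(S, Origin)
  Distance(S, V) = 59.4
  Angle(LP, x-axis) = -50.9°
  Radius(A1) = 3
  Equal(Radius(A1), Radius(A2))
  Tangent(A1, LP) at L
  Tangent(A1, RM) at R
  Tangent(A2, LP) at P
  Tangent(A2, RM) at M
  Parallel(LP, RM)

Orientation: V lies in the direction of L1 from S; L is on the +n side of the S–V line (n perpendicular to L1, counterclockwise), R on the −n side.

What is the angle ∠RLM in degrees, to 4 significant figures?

84.23°

The slot axis is L1's direction at -50.9°, so u = (cos -50.9°, sin -50.9°) = (0.6307, -0.7760) and n = (−sin -50.9°, cos -50.9°) = (0.7760, 0.6307). S is at the origin and V lies 59.4 along u from S, so V = 59.4·u = (37.46, -46.10). Tangency of A1 to both parallel lines with radius 3.0 puts L and R at S ± 3.0·n: L = (2.328, 1.892), R = (-2.328, -1.892). Equal radii place P and M the same way about V: P = V + 3.0·n = (39.79, -44.21), M = V − 3.0·n = (35.13, -47.99). Then cos ∠RLM = LR·LM / (|LR||LM|), giving 84.23°.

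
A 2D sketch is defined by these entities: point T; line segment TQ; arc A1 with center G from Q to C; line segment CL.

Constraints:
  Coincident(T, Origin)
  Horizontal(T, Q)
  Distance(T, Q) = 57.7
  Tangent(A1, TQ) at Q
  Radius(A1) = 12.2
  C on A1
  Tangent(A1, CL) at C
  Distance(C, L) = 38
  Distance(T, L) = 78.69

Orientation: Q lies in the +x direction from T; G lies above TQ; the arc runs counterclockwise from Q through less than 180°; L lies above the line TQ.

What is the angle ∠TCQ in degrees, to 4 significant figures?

40.35°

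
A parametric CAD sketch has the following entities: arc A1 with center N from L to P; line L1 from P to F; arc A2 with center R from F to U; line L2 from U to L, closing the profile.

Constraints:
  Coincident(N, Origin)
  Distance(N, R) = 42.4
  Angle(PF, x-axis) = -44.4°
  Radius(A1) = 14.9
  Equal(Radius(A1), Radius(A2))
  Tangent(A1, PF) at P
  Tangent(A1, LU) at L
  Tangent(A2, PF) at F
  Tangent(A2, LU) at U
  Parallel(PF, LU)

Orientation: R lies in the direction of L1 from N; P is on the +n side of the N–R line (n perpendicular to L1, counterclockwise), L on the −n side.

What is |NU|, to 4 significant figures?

44.94

The slot axis is L1's direction at -44.4°, so u = (cos -44.4°, sin -44.4°) = (0.7145, -0.6997) and n = (−sin -44.4°, cos -44.4°) = (0.6997, 0.7145). N is at the origin and R lies 42.4 along u from N, so R = 42.4·u = (30.29, -29.67). Tangency of A1 to both parallel lines with radius 14.9 puts P and L at N ± 14.9·n: P = (10.42, 10.65), L = (-10.42, -10.65). Equal radii place F and U the same way about R: F = R + 14.9·n = (40.72, -19.02), U = R − 14.9·n = (19.87, -40.31). Then |NU| = |U − N| = 44.94.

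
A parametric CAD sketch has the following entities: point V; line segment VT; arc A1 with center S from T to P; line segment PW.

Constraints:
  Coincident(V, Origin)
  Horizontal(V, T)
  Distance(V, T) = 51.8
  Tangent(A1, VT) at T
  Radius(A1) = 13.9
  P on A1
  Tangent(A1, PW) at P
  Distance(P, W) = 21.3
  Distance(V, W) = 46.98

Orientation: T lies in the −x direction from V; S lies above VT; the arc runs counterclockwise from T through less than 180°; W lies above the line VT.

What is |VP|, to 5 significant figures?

39.785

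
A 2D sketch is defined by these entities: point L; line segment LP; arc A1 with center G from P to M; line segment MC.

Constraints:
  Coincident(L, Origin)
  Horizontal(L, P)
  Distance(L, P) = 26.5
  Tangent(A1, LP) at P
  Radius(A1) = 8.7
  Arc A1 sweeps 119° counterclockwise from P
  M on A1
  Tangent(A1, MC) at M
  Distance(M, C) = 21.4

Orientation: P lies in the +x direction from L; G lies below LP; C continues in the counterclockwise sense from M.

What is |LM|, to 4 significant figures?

22.89

L is at the origin; L and P share the same y with |LP| = 26.5 and P on the +x side, so P = (26.50, 0.000). Tangency of A1 to LP means the radius GP is perpendicular to LP, so G = P + (0, -8.7) = (26.50, -8.700). On A1, P sits at bearing 90° from G; a 119° counterclockwise sweep puts M at bearing 209°, so M = G + 8.7·(cos 209°, sin 209°) = (18.89, -12.92). Then |LM| = |M − L| = 22.89.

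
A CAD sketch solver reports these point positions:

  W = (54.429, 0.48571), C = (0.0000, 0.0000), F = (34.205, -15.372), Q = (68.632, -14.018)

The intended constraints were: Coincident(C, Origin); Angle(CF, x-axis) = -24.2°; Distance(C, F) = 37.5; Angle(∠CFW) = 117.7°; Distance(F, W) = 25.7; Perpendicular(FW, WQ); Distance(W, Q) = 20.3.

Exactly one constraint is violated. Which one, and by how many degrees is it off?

Perpendicular(FW, WQ) — off by 6.30°.

C = (0.00, 0.00) ✓; CF at -24.20° ✓; |CF| = 37.50 ✓; ∠CFW = 117.7° ✓; |FW| = 25.70 ✓; ∠(FW, WQ) = 83.70° ✗; |WQ| = 20.30 ✓.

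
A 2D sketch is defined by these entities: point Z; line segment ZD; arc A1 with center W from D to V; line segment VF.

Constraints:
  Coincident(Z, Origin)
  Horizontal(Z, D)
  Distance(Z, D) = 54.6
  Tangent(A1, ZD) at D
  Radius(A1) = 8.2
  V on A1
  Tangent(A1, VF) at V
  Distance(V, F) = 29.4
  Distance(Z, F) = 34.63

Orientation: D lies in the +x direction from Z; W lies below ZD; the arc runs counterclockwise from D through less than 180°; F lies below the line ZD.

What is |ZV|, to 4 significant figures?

49.21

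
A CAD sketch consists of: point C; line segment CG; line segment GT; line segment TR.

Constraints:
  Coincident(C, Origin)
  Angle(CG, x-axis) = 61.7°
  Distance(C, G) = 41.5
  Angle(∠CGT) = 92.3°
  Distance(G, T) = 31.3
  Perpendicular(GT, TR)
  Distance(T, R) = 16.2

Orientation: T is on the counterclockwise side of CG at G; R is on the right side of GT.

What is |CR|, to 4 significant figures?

66.42

C is at the origin; CG runs at 61.7° with length 41.5, so G = 41.5·(cos 61.7°, sin 61.7°) = (19.67, 36.54). ∠CGT = 92.3°, so GT runs at 61.7° + (180° − 92.3°) = 149.4° from the x-axis; with |GT| = 31.3, T = G + 31.3·(cos 149.4°, sin 149.4°) = (-7.267, 52.47). GT is perpendicular to TR; with |TR| = 16.2 on the right of GT, R = T + 16.2·(0.5090, 0.8607) = (0.9799, 66.42). Then |CR| = |R − C| = 66.42.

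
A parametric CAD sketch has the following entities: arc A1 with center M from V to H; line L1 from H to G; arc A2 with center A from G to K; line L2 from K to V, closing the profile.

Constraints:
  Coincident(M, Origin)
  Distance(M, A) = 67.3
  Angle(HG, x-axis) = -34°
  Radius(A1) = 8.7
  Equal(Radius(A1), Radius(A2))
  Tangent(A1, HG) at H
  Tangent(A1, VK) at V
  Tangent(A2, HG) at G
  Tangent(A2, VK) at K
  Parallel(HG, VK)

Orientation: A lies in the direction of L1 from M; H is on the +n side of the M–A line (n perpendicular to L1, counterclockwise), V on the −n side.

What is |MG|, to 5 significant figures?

67.860

Tangency of A1 to both parallel lines with radius 8.7 puts H and V at M ± 8.7·n: H = (4.8650, 7.2126), V = (-4.8650, -7.2126). Equal radii place G and K the same way about A: G = A + 8.7·n = (60.659, -30.421), K = A − 8.7·n = (50.929, -44.846). Then |MG| = |G − M| = 67.860.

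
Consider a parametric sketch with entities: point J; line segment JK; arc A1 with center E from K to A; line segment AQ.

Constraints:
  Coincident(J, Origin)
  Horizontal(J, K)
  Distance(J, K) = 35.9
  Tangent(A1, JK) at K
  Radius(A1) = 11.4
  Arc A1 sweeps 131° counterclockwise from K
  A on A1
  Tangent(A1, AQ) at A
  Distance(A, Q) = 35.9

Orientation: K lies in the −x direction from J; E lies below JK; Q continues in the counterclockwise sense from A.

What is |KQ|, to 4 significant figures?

48.34

J is at the origin; J and K share the same y with |JK| = 35.9 and K on the −x side, so K = (-35.90, 0.000). A1 meets JK tangentially, so EK is at right angles to JK, so E = K + (0, -11.4) = (-35.90, -11.40). On A1, K sits at bearing 90° from E; a 131° counterclockwise sweep puts A at bearing 221°, so A = E + 11.4·(cos 221°, sin 221°) = (-44.50, -18.88). Since A1 is tangent to AQ there, EA ⟂ AQ, so AQ runs along (−sin 221°, cos 221°); with |AQ| = 35.9, Q = (-20.95, -45.97). Then |KQ| = |Q − K| = 48.34.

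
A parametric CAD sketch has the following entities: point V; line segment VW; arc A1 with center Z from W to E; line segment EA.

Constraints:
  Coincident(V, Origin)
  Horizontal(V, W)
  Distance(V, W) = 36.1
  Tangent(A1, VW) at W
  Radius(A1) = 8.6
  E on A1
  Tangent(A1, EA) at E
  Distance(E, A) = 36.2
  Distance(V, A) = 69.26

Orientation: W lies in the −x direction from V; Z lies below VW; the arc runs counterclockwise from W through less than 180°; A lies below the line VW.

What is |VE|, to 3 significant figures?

44.5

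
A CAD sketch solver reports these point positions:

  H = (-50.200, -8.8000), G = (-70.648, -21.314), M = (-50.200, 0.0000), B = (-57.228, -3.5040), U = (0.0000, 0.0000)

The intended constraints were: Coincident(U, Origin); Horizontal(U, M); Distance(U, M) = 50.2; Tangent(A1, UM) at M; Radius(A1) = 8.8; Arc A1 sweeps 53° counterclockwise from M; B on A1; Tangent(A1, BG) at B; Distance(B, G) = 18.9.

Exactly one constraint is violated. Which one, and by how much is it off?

Distance(B, G) = 18.9 — off by 3.40.

U = (0.00, 0.00) ✓; U.y = 0.00, M.y = 0.00 ✓; |UM| = 50.20 ✓; ∠(HM, MU) = 90.00° ✓; |HM| = 8.800 ✓; bearing(H→B) − bearing(H→M) = 53.00° ✓; |HB| = 8.800 ✓; ∠(HB, BG) = 90.00° ✓; |BG| = 22.30 ✗.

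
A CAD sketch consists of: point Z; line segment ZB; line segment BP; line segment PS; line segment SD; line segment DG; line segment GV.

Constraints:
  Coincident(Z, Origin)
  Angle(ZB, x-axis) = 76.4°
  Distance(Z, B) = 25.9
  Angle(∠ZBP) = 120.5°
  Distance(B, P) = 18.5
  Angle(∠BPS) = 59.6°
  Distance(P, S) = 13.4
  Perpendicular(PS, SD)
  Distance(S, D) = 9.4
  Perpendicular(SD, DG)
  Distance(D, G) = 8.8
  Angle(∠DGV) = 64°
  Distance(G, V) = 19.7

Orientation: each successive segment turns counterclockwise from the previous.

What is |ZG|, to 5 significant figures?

31.364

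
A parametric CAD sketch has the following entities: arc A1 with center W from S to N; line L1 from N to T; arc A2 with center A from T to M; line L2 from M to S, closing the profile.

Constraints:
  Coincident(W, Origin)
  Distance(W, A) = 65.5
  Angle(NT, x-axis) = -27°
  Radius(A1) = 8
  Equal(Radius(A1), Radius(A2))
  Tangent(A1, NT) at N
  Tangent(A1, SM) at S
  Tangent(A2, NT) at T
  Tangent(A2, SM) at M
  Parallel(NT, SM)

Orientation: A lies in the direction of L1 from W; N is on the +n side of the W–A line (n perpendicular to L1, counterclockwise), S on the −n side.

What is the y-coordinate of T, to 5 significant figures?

-22.608

Tangency of A1 to both parallel lines with radius 8.0 puts N and S at W ± 8.0·n: N = (3.6319, 7.1281), S = (-3.6319, -7.1281). Equal radii place T and M the same way about A: T = A + 8.0·n = (61.993, -22.608), M = A − 8.0·n = (54.729, -36.864). So T.y = -22.608.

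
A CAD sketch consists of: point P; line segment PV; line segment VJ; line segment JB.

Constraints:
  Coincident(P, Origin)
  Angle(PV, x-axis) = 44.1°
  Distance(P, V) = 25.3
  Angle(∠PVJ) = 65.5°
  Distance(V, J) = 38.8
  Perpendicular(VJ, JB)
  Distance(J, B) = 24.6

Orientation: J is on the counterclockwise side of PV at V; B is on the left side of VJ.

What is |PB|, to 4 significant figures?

28.35

P is at the origin; PV runs at 44.1° with length 25.3, so V = 25.3·(cos 44.1°, sin 44.1°) = (18.17, 17.61). ∠PVJ = 65.5°, so VJ runs at 44.1° + (180° − 65.5°) = 158.6° from the x-axis; with |VJ| = 38.8, J = V + 38.8·(cos 158.6°, sin 158.6°) = (-17.96, 31.76). VJ is perpendicular to JB; with |JB| = 24.6 on the left of VJ, B = J + 24.6·(-0.3649, -0.9311) = (-26.93, 8.860). Then |PB| = |B − P| = 28.35.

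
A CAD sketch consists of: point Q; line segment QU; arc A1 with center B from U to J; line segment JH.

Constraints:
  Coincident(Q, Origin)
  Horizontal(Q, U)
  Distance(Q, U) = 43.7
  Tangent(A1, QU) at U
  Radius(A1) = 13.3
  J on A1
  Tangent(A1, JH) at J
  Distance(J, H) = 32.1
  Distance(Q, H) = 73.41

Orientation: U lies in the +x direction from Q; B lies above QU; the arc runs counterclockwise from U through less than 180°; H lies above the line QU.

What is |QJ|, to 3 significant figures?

58.4

Q is at the origin; QU is horizontal with |QU| = 43.7 and U on the +x side, so U = (43.7, 0.00). A1 meets QU tangentially, so BU is at right angles to QU, so B = U + (0, 13.3) = (43.7, 13.3). Since BJ ⟂ JH (tangency), |BH| = √(13.3² + 32.1²) = 34.7 regardless of where J sits on A1. So H lies on both circle(Q, 73.41) and circle(B, 34.7); the above-QU intersection is H = (58.0, 44.9). J is the foot of the tangent from H: J = (57.0, 12.9).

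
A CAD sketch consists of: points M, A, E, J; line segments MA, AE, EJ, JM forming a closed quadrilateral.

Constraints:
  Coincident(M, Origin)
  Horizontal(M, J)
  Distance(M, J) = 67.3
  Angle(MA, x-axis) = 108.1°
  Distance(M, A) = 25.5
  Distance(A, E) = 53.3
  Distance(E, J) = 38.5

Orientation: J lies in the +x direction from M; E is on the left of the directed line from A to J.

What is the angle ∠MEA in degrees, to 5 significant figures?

27.260°

Checks: |AE| = 53.30 ✓; |EJ| = 38.50 ✓.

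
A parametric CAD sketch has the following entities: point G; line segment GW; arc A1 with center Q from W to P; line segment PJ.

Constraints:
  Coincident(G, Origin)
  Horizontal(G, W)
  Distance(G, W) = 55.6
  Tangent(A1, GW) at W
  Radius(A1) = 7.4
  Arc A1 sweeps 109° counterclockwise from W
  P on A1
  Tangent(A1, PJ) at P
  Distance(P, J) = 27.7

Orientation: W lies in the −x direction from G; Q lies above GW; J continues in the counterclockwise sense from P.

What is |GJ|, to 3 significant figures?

67.9

On A1, W sits at bearing -90° from Q; a 109° counterclockwise sweep puts P at bearing 19°, so P = Q + 7.4·(cos 19°, sin 19°) = (-48.6, 9.81). Tangency of A1 to PJ means the radius QP is perpendicular to PJ, so PJ runs along (−sin 19°, cos 19°); with |PJ| = 27.7, J = (-57.6, 36.0). Then |GJ| = |J − G| = 67.9.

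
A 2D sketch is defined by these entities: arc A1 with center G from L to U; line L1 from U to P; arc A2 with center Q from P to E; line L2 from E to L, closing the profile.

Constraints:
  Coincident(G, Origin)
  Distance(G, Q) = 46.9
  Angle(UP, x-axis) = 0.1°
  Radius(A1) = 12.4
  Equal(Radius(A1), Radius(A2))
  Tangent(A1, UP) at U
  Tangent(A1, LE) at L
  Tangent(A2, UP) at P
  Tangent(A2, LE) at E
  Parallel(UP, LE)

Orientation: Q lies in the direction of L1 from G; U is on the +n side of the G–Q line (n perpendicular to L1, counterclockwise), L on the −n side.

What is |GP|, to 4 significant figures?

48.51

The slot axis is L1's direction at 0.1°, so u = (cos 0.1°, sin 0.1°) = (1.000, 0.001745) and n = (−sin 0.1°, cos 0.1°) = (-0.001745, 1.000). G is at the origin and Q lies 46.9 along u from G, so Q = 46.9·u = (46.90, 0.08186). Tangency of A1 to both parallel lines with radius 12.4 puts U and L at G ± 12.4·n: U = (-0.02164, 12.40), L = (0.02164, -12.40). Equal radii place P and E the same way about Q: P = Q + 12.4·n = (46.88, 12.48), E = Q − 12.4·n = (46.92, -12.32). Then |GP| = |P − G| = 48.51.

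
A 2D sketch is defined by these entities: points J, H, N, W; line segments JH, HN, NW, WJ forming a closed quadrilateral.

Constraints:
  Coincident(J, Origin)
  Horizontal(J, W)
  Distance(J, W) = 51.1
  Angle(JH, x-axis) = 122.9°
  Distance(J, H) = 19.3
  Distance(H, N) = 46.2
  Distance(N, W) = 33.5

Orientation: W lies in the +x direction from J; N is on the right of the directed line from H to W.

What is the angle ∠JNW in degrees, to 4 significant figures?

113.2°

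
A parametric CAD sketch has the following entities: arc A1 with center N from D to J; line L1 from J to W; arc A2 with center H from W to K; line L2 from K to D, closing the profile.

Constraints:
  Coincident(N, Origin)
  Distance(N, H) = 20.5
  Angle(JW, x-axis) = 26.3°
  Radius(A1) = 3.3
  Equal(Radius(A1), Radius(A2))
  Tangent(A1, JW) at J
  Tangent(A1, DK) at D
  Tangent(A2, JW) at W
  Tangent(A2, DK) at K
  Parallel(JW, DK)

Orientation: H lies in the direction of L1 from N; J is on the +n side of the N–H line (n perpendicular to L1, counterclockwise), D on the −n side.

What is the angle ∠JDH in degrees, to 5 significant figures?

80.855°

The slot axis is L1's direction at 26.3°, so u = (cos 26.3°, sin 26.3°) = (0.89649, 0.44307) and n = (−sin 26.3°, cos 26.3°) = (-0.44307, 0.89649). N is at the origin and H lies 20.5 along u from N, so H = 20.5·u = (18.378, 9.0830). Tangency of A1 to both parallel lines with radius 3.3 puts J and D at N ± 3.3·n: J = (-1.4621, 2.9584), D = (1.4621, -2.9584). Then cos ∠JDH = DJ·DH / (|DJ||DH|), giving 80.855°.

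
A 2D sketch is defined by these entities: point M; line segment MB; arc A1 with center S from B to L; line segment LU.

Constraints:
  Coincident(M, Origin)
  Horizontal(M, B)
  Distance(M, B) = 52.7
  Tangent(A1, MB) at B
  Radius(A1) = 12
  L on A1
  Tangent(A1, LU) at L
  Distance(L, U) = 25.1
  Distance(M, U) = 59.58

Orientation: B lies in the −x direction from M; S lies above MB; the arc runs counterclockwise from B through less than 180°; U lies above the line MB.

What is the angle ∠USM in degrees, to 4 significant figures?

87.23°

Checks: |SL| = 12.00 ✓; ∠(SL, LU) = 90.00° ✓; |LU| = 25.10 ✓; |MU| = 59.58 ✓.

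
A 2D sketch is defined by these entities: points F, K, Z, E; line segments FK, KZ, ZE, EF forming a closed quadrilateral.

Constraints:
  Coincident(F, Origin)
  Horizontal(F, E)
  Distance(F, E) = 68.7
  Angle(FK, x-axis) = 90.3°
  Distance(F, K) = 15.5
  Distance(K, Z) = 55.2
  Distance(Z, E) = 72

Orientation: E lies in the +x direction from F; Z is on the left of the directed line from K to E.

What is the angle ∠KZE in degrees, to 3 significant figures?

65.8°

Checks: |KZ| = 55.20 ✓; |ZE| = 72.00 ✓.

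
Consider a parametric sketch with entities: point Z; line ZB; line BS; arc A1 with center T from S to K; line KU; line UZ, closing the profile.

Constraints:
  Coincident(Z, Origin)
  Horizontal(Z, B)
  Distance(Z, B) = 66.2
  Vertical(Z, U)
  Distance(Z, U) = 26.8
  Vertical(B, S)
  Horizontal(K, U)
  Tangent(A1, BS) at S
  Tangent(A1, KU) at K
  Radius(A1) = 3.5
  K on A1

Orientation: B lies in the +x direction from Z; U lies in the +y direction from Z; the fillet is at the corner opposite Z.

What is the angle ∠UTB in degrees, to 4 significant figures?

101.7°

Z is at the origin; ZB is horizontal with |ZB| = 66.2 and B on the +x side, so B = (66.20, 0.000). Z and U share the same x with |ZU| = 26.8 and U on the +y side, so U = (0.000, 26.80). The virtual corner opposite Z is at (66.20, 26.80). The tangent condition forces TS to be normal to BS and since A1 is tangent to KU there, TK ⟂ KU, with radius 3.5, so the center T sits 3.5 in from both sides at T = (62.70, 23.30). Then cos ∠UTB = TU·TB / (|TU||TB|), giving 101.7°.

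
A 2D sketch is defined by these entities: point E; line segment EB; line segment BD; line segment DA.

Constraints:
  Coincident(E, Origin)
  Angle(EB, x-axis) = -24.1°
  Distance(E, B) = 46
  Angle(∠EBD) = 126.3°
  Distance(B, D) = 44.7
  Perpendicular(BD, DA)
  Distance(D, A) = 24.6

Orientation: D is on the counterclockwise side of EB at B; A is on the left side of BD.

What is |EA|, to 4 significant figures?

73.01

E is at the origin; EB runs at -24.1° with length 46.0, so B = 46.0·(cos -24.1°, sin -24.1°) = (41.99, -18.78). ∠EBD = 126.3°, so BD runs at -24.1° + (180° − 126.3°) = 29.60° from the x-axis; with |BD| = 44.7, D = B + 44.7·(cos 29.60°, sin 29.60°) = (80.86, 3.296). BD is perpendicular to DA; with |DA| = 24.6 on the left of BD, A = D + 24.6·(-0.4939, 0.8695) = (68.71, 24.69). Then |EA| = |A − E| = 73.01.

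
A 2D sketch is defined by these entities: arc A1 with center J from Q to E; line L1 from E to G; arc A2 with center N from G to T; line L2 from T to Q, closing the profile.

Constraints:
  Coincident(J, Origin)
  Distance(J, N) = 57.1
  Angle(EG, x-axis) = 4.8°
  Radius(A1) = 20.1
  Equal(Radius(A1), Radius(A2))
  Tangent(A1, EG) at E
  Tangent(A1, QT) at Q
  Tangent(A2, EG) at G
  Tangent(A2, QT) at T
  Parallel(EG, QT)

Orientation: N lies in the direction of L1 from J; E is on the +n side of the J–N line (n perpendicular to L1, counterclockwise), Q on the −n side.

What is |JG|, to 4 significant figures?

60.53

The slot axis is L1's direction at 4.8°, so u = (cos 4.8°, sin 4.8°) = (0.9965, 0.08368) and n = (−sin 4.8°, cos 4.8°) = (-0.08368, 0.9965). J is at the origin and N lies 57.1 along u from J, so N = 57.1·u = (56.90, 4.778). Tangency of A1 to both parallel lines with radius 20.1 puts E and Q at J ± 20.1·n: E = (-1.682, 20.03), Q = (1.682, -20.03). Equal radii place G and T the same way about N: G = N + 20.1·n = (55.22, 24.81), T = N − 20.1·n = (58.58, -15.25). Then |JG| = |G − J| = 60.53.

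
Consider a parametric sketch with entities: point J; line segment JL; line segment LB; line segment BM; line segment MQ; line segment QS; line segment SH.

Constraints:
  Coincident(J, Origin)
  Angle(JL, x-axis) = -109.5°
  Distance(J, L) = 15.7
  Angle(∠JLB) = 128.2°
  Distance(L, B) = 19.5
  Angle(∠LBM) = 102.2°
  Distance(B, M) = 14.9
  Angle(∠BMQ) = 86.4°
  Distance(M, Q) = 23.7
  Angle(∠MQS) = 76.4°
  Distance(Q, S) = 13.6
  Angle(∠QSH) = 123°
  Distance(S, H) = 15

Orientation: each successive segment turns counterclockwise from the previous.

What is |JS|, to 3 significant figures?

12.8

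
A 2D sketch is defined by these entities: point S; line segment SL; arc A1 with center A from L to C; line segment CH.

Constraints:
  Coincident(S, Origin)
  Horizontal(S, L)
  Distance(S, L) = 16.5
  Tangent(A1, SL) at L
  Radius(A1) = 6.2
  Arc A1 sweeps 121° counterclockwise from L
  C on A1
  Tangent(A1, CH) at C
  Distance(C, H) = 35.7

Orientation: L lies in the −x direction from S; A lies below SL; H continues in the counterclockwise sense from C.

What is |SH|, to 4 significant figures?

40.14

S is at the origin; SL is horizontal with |SL| = 16.5 and L on the −x side, so L = (-16.50, 0.000). The tangent condition forces AL to be normal to SL, so A = L + (0, -6.2) = (-16.50, -6.200). On A1, L sits at bearing 90° from A; a 121° counterclockwise sweep puts C at bearing 211°, so C = A + 6.2·(cos 211°, sin 211°) = (-21.81, -9.393). Since A1 is tangent to CH there, AC ⟂ CH, so CH runs along (−sin 211°, cos 211°); with |CH| = 35.7, H = (-3.428, -39.99). Then |SH| = |H − S| = 40.14.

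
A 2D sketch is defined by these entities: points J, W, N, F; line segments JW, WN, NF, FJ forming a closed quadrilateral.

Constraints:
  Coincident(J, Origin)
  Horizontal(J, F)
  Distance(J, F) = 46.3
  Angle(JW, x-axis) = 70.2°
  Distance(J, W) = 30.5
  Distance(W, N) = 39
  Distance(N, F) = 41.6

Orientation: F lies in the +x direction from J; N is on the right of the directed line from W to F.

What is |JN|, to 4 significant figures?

11.67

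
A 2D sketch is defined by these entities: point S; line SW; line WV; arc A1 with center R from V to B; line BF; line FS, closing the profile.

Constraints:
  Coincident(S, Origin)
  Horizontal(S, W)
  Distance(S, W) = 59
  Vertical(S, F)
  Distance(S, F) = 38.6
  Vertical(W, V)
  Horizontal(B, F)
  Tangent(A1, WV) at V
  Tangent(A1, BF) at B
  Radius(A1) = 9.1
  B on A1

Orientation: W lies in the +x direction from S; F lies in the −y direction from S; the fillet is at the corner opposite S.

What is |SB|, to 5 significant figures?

63.087

The virtual corner opposite S is at (59.000, -38.600). The tangent condition forces RV to be normal to WV and tangency of A1 to BF means the radius RB is perpendicular to BF, with radius 9.1, so the center R sits 9.1 in from both sides at R = (49.900, -29.500). That places the tangent points at V = (59.000, -29.500) on WV and B = (49.900, -38.600) on BF. Then |SB| = |B − S| = 63.087.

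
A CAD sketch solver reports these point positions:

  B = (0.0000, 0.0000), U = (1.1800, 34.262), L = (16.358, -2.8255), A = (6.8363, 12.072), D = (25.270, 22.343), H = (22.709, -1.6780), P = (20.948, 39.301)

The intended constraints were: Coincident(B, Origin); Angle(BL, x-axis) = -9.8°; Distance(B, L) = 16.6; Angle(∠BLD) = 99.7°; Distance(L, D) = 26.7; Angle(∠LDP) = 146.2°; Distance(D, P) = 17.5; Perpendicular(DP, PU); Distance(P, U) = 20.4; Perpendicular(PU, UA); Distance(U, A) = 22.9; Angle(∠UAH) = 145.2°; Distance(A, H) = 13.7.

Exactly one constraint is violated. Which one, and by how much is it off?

Distance(A, H) = 13.7 — off by 7.30.

B = (0.00, 0.00) ✓; BL at -9.800° ✓; |BL| = 16.60 ✓; ∠BLD = 99.70° ✓; |LD| = 26.70 ✓; ∠LDP = 146.2° ✓; |DP| = 17.50 ✓; ∠(DP, PU) = 90.00° ✓; |PU| = 20.40 ✓; ∠(PU, UA) = 90.00° ✓; |UA| = 22.90 ✓; ∠UAH = 145.2° ✓; |AH| = 21.00 ✗.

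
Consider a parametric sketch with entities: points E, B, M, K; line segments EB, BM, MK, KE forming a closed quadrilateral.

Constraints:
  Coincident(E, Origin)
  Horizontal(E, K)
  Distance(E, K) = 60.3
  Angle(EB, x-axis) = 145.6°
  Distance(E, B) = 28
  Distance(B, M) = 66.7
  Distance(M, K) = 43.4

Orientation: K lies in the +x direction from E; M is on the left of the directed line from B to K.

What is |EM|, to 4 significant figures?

55.12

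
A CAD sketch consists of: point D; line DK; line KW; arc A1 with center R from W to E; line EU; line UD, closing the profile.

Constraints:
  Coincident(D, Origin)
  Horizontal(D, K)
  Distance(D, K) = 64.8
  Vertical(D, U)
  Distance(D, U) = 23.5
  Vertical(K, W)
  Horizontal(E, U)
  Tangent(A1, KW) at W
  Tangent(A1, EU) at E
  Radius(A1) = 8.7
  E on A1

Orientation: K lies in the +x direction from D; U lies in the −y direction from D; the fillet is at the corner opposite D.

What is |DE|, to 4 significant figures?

60.82

The virtual corner opposite D is at (64.80, -23.50). Tangency of A1 to KW means the radius RW is perpendicular to KW and since A1 is tangent to EU there, RE ⟂ EU, with radius 8.7, so the center R sits 8.7 in from both sides at R = (56.10, -14.80). That places the tangent points at W = (64.80, -14.80) on KW and E = (56.10, -23.50) on EU. Then |DE| = |E − D| = 60.82.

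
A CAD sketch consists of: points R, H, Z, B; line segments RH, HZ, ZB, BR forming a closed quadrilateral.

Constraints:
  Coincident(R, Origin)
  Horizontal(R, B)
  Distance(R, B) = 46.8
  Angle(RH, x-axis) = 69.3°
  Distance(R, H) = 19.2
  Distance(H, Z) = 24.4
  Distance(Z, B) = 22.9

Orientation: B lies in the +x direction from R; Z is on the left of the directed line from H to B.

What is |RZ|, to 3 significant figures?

35.4

Checks: |HZ| = 24.40 ✓; |ZB| = 22.90 ✓.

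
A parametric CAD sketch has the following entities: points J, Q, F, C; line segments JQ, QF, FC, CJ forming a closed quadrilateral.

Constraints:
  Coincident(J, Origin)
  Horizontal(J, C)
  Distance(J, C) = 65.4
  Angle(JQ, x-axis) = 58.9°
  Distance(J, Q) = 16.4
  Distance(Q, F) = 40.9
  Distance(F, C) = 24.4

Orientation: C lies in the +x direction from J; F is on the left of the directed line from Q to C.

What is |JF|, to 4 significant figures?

52.42

Checks: |QF| = 40.90 ✓; |FC| = 24.40 ✓.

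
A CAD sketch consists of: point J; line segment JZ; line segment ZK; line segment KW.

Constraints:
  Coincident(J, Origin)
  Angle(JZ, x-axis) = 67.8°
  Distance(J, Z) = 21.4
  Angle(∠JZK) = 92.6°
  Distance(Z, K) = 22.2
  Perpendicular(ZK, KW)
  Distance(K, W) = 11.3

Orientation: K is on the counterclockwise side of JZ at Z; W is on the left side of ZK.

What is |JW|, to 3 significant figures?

25.3

J is at the origin; JZ runs at 67.8° with length 21.4, so Z = 21.4·(cos 67.8°, sin 67.8°) = (8.09, 19.8). ∠JZK = 92.6°, so ZK runs at 67.8° + (180° − 92.6°) = 155° from the x-axis; with |ZK| = 22.2, K = Z + 22.2·(cos 155°, sin 155°) = (-12.1, 29.1). ZK is perpendicular to KW; with |KW| = 11.3 on the left of ZK, W = K + 11.3·(-0.419, -0.908) = (-16.8, 18.9). Then |JW| = |W − J| = 25.3.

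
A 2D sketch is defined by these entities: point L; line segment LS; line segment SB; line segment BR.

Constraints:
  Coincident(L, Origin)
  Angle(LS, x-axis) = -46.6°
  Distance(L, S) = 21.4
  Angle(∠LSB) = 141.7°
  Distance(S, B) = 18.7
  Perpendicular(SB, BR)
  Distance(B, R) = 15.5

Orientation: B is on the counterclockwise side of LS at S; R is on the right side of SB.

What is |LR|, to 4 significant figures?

45.69

L is at the origin; LS runs at -46.6° with length 21.4, so S = 21.4·(cos -46.6°, sin -46.6°) = (14.70, -15.55). ∠LSB = 141.7°, so SB runs at -46.6° + (180° − 141.7°) = -8.300° from the x-axis; with |SB| = 18.7, B = S + 18.7·(cos -8.300°, sin -8.300°) = (33.21, -18.25). The perpendicularity gives BR at right angles to SB; with |BR| = 15.5 on the right of SB, R = B + 15.5·(-0.1444, -0.9895) = (30.97, -33.59). Then |LR| = |R − L| = 45.69.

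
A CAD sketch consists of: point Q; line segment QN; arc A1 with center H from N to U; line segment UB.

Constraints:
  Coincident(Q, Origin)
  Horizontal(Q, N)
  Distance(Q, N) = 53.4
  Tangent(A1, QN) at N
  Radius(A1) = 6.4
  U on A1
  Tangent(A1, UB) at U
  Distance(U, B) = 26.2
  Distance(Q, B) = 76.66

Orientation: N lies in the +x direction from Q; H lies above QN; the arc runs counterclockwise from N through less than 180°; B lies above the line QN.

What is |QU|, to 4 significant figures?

59.00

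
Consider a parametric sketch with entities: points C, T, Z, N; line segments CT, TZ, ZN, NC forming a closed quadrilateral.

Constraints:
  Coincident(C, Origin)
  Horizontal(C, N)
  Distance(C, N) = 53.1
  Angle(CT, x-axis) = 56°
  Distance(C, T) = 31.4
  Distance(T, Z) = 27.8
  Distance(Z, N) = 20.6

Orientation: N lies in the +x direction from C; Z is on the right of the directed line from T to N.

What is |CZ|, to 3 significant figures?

32.8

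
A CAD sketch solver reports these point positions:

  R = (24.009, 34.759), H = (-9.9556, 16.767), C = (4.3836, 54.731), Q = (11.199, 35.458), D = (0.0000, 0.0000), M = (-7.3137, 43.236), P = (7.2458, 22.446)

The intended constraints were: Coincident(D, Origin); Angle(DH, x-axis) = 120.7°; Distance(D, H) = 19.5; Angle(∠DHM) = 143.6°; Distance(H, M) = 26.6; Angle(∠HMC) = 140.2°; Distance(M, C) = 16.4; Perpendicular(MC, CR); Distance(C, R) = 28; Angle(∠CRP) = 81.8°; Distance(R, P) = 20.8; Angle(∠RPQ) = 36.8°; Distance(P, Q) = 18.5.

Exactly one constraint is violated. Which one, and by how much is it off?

Distance(P, Q) = 18.5 — off by 4.90.

D = (0.00, 0.00) ✓; DH at 120.7° ✓; |DH| = 19.50 ✓; ∠DHM = 143.6° ✓; |HM| = 26.60 ✓; ∠HMC = 140.2° ✓; |MC| = 16.40 ✓; ∠(MC, CR) = 90.00° ✓; |CR| = 28.00 ✓; ∠CRP = 81.80° ✓; |RP| = 20.80 ✓; ∠RPQ = 36.80° ✓; |PQ| = 13.60 ✗.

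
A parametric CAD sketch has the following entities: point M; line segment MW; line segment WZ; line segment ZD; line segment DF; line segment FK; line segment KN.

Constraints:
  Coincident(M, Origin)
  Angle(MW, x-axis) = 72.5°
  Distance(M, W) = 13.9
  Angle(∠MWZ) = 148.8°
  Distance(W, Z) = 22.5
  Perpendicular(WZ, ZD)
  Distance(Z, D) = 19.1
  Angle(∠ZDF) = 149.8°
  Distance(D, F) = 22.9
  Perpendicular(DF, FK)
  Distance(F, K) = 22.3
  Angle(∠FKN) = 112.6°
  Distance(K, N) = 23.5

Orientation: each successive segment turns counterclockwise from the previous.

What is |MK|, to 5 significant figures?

20.788

M is at the origin; MW runs at 72.5° with length 13.9, so W = (4.1798, 13.257). ∠MWZ = 148.8° gives WZ at 103.70° from the x-axis; with |WZ| = 22.5, Z = (-1.1490, 35.117). WZ ⟂ ZD, so ZD runs at -166.30°; with |ZD| = 19.1, D = (-19.706, 30.593). ∠ZDF = 149.8° gives DF at -136.10° from the x-axis; with |DF| = 22.9, F = (-36.206, 14.714). DF ⟂ FK, so FK runs at -46.100°; with |FK| = 22.3, K = (-20.743, -1.3543). Then |MK| = |K − M| = 20.788.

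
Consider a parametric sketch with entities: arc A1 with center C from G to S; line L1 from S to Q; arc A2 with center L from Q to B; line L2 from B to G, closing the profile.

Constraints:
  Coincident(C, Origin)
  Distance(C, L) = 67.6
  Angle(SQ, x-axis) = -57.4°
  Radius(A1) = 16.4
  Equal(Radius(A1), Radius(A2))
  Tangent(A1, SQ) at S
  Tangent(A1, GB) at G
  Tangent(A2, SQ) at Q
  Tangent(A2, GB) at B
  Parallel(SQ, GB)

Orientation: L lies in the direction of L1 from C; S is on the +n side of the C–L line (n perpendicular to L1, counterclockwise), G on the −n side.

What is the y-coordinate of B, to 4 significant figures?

-65.79

The slot axis is L1's direction at -57.4°, so u = (cos -57.4°, sin -57.4°) = (0.5388, -0.8425) and n = (−sin -57.4°, cos -57.4°) = (0.8425, 0.5388). C is at the origin and L lies 67.6 along u from C, so L = 67.6·u = (36.42, -56.95). Tangency of A1 to both parallel lines with radius 16.4 puts S and G at C ± 16.4·n: S = (13.82, 8.836), G = (-13.82, -8.836). Equal radii place Q and B the same way about L: Q = L + 16.4·n = (50.24, -48.11), B = L − 16.4·n = (22.60, -65.79). So B.y = -65.79.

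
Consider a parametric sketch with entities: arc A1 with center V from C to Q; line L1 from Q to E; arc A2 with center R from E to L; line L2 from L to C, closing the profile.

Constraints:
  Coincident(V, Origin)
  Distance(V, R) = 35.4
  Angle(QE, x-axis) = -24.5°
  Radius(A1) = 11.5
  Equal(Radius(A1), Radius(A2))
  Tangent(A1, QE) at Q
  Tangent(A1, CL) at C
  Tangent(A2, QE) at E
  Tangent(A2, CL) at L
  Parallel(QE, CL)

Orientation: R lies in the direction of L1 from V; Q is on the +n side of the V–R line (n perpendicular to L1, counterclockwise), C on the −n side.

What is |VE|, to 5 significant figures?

37.221

Tangency of A1 to both parallel lines with radius 11.5 puts Q and C at V ± 11.5·n: Q = (4.7690, 10.465), C = (-4.7690, -10.465). Equal radii place E and L the same way about R: E = R + 11.5·n = (36.982, -4.2156), L = R − 11.5·n = (27.444, -25.145). Then |VE| = |E − V| = 37.221.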